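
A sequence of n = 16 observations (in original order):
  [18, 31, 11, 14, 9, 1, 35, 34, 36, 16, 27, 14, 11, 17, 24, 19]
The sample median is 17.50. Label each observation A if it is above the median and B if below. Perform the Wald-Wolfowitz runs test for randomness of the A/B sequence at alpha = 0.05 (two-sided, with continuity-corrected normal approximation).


Step 1: Compute median = 17.50; label A = above, B = below.
Labels in order: AABBBBAAABABBBAA  (n_A = 8, n_B = 8)
Step 2: Count runs R = 7.
Step 3: Under H0 (random ordering), E[R] = 2*n_A*n_B/(n_A+n_B) + 1 = 2*8*8/16 + 1 = 9.0000.
        Var[R] = 2*n_A*n_B*(2*n_A*n_B - n_A - n_B) / ((n_A+n_B)^2 * (n_A+n_B-1)) = 14336/3840 = 3.7333.
        SD[R] = 1.9322.
Step 4: Continuity-corrected z = (R + 0.5 - E[R]) / SD[R] = (7 + 0.5 - 9.0000) / 1.9322 = -0.7763.
Step 5: Two-sided p-value via normal approximation = 2*(1 - Phi(|z|)) = 0.437558.
Step 6: alpha = 0.05. fail to reject H0.

R = 7, z = -0.7763, p = 0.437558, fail to reject H0.


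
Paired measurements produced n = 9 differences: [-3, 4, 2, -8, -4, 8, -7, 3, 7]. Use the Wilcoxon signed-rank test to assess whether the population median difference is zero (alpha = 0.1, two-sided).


Step 1: Drop any zero differences (none here) and take |d_i|.
|d| = [3, 4, 2, 8, 4, 8, 7, 3, 7]
Step 2: Midrank |d_i| (ties get averaged ranks).
ranks: |3|->2.5, |4|->4.5, |2|->1, |8|->8.5, |4|->4.5, |8|->8.5, |7|->6.5, |3|->2.5, |7|->6.5
Step 3: Attach original signs; sum ranks with positive sign and with negative sign.
W+ = 4.5 + 1 + 8.5 + 2.5 + 6.5 = 23
W- = 2.5 + 8.5 + 4.5 + 6.5 = 22
(Check: W+ + W- = 45 should equal n(n+1)/2 = 45.)
Step 4: Test statistic W = min(W+, W-) = 22.
Step 5: Ties in |d|, so use the tie-corrected normal approximation.
        E[W] = n(n+1)/4 = 9*10/4 = 22.5.
        Tie groups: |d|=3 (t=2), |d|=4 (t=2), |d|=7 (t=2), |d|=8 (t=2); sum(t^3 - t) = 24.
        Var[W] = n(n+1)(2n+1)/24 - sum(t^3-t)/48 = 1710/24 - 24/48 = 70.75.
        z = (W - E[W]) / sqrt(Var[W]) = (22 - 22.5) / 8.4113 = -0.0594.
        Two-sided p = 2*Phi(z) = 0.952599.
Step 6: alpha = 0.1. fail to reject H0.

W+ = 23, W- = 22, W = min = 22, p = 0.952599, fail to reject H0.


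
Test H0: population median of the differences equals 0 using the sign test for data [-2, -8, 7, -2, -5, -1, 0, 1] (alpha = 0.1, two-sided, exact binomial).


Step 1: Discard zero differences. Original n = 8; n_eff = number of nonzero differences = 7.
Nonzero differences (with sign): -2, -8, +7, -2, -5, -1, +1
Step 2: Count signs: positive = 2, negative = 5.
Step 3: Under H0: P(positive) = 0.5, so the number of positives S ~ Bin(7, 0.5).
Step 4: Two-sided exact p-value = sum of Bin(7,0.5) probabilities at or below the observed probability = 0.453125.
Step 5: alpha = 0.1. fail to reject H0.

n_eff = 7, pos = 2, neg = 5, p = 0.453125, fail to reject H0.


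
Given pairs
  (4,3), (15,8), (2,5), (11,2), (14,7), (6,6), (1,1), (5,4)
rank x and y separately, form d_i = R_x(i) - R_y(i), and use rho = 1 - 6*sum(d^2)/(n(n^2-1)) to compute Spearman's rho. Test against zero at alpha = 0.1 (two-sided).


Step 1: Rank x and y separately (midranks; no ties here).
rank(x): 4->3, 15->8, 2->2, 11->6, 14->7, 6->5, 1->1, 5->4
rank(y): 3->3, 8->8, 5->5, 2->2, 7->7, 6->6, 1->1, 4->4
Step 2: d_i = R_x(i) - R_y(i); compute d_i^2.
  (3-3)^2=0, (8-8)^2=0, (2-5)^2=9, (6-2)^2=16, (7-7)^2=0, (5-6)^2=1, (1-1)^2=0, (4-4)^2=0
sum(d^2) = 26.
Step 3: rho = 1 - 6*26 / (8*(8^2 - 1)) = 1 - 156/504 = 0.690476.
Step 4: Under H0, t = rho * sqrt((n-2)/(1-rho^2)) = 2.3382 ~ t(6).
Step 5: Two-sided p-value from the t-distribution with 6 df = 0.057990.
Step 6: alpha = 0.1. reject H0.

rho = 0.6905, p = 0.057990, reject H0 at alpha = 0.1.


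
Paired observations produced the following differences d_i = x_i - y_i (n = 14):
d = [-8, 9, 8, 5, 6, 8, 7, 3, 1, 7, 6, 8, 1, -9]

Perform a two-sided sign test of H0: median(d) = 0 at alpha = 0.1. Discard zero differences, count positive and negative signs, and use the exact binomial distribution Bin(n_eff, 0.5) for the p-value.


Step 1: Discard zero differences. Original n = 14; n_eff = number of nonzero differences = 14.
Nonzero differences (with sign): -8, +9, +8, +5, +6, +8, +7, +3, +1, +7, +6, +8, +1, -9
Step 2: Count signs: positive = 12, negative = 2.
Step 3: Under H0: P(positive) = 0.5, so the number of positives S ~ Bin(14, 0.5).
Step 4: Two-sided exact p-value = sum of Bin(14,0.5) probabilities at or below the observed probability = 0.012939.
Step 5: alpha = 0.1. reject H0.

n_eff = 14, pos = 12, neg = 2, p = 0.012939, reject H0.


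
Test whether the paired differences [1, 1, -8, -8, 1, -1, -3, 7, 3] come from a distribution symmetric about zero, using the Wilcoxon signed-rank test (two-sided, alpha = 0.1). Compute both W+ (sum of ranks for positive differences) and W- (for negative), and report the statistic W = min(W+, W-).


Step 1: Drop any zero differences (none here) and take |d_i|.
|d| = [1, 1, 8, 8, 1, 1, 3, 7, 3]
Step 2: Midrank |d_i| (ties get averaged ranks).
ranks: |1|->2.5, |1|->2.5, |8|->8.5, |8|->8.5, |1|->2.5, |1|->2.5, |3|->5.5, |7|->7, |3|->5.5
Step 3: Attach original signs; sum ranks with positive sign and with negative sign.
W+ = 2.5 + 2.5 + 2.5 + 7 + 5.5 = 20
W- = 8.5 + 8.5 + 2.5 + 5.5 = 25
(Check: W+ + W- = 45 should equal n(n+1)/2 = 45.)
Step 4: Test statistic W = min(W+, W-) = 20.
Step 5: Ties in |d|, so use the tie-corrected normal approximation.
        E[W] = n(n+1)/4 = 9*10/4 = 22.5.
        Tie groups: |d|=1 (t=4), |d|=3 (t=2), |d|=8 (t=2); sum(t^3 - t) = 72.
        Var[W] = n(n+1)(2n+1)/24 - sum(t^3-t)/48 = 1710/24 - 72/48 = 69.75.
        z = (W - E[W]) / sqrt(Var[W]) = (20 - 22.5) / 8.3516 = -0.2993.
        Two-sided p = 2*Phi(z) = 0.764679.
Step 6: alpha = 0.1. fail to reject H0.

W+ = 20, W- = 25, W = min = 20, p = 0.764679, fail to reject H0.


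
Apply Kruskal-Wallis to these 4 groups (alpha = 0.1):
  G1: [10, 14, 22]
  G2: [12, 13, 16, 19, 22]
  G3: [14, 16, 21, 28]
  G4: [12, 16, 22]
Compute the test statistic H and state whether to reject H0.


Step 1: Combine all N = 15 observations and assign midranks.
sorted (value, group, rank): (10,G1,1), (12,G2,2.5), (12,G4,2.5), (13,G2,4), (14,G1,5.5), (14,G3,5.5), (16,G2,8), (16,G3,8), (16,G4,8), (19,G2,10), (21,G3,11), (22,G1,13), (22,G2,13), (22,G4,13), (28,G3,15)
Step 2: Sum ranks within each group.
R_1 = 19.5 (n_1 = 3)
R_2 = 37.5 (n_2 = 5)
R_3 = 39.5 (n_3 = 4)
R_4 = 23.5 (n_4 = 3)
Step 3: H = 12/(N(N+1)) * sum(R_i^2/n_i) - 3(N+1)
     = 12/(15*16) * (19.5^2/3 + 37.5^2/5 + 39.5^2/4 + 23.5^2/3) - 3*16
     = 0.050000 * 982.146 - 48
     = 1.107292.
Step 4: Ties present; correction factor C = 1 - 60/(15^3 - 15) = 0.982143. Corrected H = 1.107292 / 0.982143 = 1.127424.
Step 5: Under H0, H ~ chi^2(3); p-value = 0.770458.
Step 6: alpha = 0.1. fail to reject H0.

H = 1.1274, df = 3, p = 0.770458, fail to reject H0.


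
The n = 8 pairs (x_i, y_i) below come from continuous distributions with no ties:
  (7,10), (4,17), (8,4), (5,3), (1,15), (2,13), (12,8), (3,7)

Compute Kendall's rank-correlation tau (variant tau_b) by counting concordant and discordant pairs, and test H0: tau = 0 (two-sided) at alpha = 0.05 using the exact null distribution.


Step 1: Enumerate the 28 unordered pairs (i,j) with i<j and classify each by sign(x_j-x_i) * sign(y_j-y_i).
  (1,2):dx=-3,dy=+7->D; (1,3):dx=+1,dy=-6->D; (1,4):dx=-2,dy=-7->C; (1,5):dx=-6,dy=+5->D
  (1,6):dx=-5,dy=+3->D; (1,7):dx=+5,dy=-2->D; (1,8):dx=-4,dy=-3->C; (2,3):dx=+4,dy=-13->D
  (2,4):dx=+1,dy=-14->D; (2,5):dx=-3,dy=-2->C; (2,6):dx=-2,dy=-4->C; (2,7):dx=+8,dy=-9->D
  (2,8):dx=-1,dy=-10->C; (3,4):dx=-3,dy=-1->C; (3,5):dx=-7,dy=+11->D; (3,6):dx=-6,dy=+9->D
  (3,7):dx=+4,dy=+4->C; (3,8):dx=-5,dy=+3->D; (4,5):dx=-4,dy=+12->D; (4,6):dx=-3,dy=+10->D
  (4,7):dx=+7,dy=+5->C; (4,8):dx=-2,dy=+4->D; (5,6):dx=+1,dy=-2->D; (5,7):dx=+11,dy=-7->D
  (5,8):dx=+2,dy=-8->D; (6,7):dx=+10,dy=-5->D; (6,8):dx=+1,dy=-6->D; (7,8):dx=-9,dy=-1->C
Step 2: C = 9, D = 19, total pairs = 28.
Step 3: tau = (C - D)/(n(n-1)/2) = (9 - 19)/28 = -0.357143.
Step 4: Exact two-sided p-value (enumerate n! = 40320 permutations of y under H0): p = 0.275099.
Step 5: alpha = 0.05. fail to reject H0.

tau_b = -0.3571 (C=9, D=19), p = 0.275099, fail to reject H0.


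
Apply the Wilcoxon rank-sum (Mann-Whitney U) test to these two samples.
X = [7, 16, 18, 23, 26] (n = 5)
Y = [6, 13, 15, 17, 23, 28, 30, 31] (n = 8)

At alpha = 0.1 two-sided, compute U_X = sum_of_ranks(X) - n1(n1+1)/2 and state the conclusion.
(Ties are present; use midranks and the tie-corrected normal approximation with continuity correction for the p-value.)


Step 1: Combine and sort all 13 observations; assign midranks.
sorted (value, group): (6,Y), (7,X), (13,Y), (15,Y), (16,X), (17,Y), (18,X), (23,X), (23,Y), (26,X), (28,Y), (30,Y), (31,Y)
ranks: 6->1, 7->2, 13->3, 15->4, 16->5, 17->6, 18->7, 23->8.5, 23->8.5, 26->10, 28->11, 30->12, 31->13
Step 2: Rank sum for X: R1 = 2 + 5 + 7 + 8.5 + 10 = 32.5.
Step 3: U_X = R1 - n1(n1+1)/2 = 32.5 - 5*6/2 = 32.5 - 15 = 17.5.
       U_Y = n1*n2 - U_X = 40 - 17.5 = 22.5.
Step 4: Ties are present, so use the tie-corrected normal approximation (with continuity correction) for the p-value.
Step 5: p-value = 0.769390; compare to alpha = 0.1. fail to reject H0.

U_X = 17.5, p = 0.769390, fail to reject H0 at alpha = 0.1.


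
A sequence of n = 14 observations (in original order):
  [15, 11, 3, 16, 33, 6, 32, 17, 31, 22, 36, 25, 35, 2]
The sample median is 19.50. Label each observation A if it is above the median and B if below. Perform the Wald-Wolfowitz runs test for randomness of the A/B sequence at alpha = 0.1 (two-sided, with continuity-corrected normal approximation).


Step 1: Compute median = 19.50; label A = above, B = below.
Labels in order: BBBBABABAAAAAB  (n_A = 7, n_B = 7)
Step 2: Count runs R = 7.
Step 3: Under H0 (random ordering), E[R] = 2*n_A*n_B/(n_A+n_B) + 1 = 2*7*7/14 + 1 = 8.0000.
        Var[R] = 2*n_A*n_B*(2*n_A*n_B - n_A - n_B) / ((n_A+n_B)^2 * (n_A+n_B-1)) = 8232/2548 = 3.2308.
        SD[R] = 1.7974.
Step 4: Continuity-corrected z = (R + 0.5 - E[R]) / SD[R] = (7 + 0.5 - 8.0000) / 1.7974 = -0.2782.
Step 5: Two-sided p-value via normal approximation = 2*(1 - Phi(|z|)) = 0.780879.
Step 6: alpha = 0.1. fail to reject H0.

R = 7, z = -0.2782, p = 0.780879, fail to reject H0.


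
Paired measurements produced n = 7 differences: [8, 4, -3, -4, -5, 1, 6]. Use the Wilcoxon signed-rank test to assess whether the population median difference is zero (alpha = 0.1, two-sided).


Step 1: Drop any zero differences (none here) and take |d_i|.
|d| = [8, 4, 3, 4, 5, 1, 6]
Step 2: Midrank |d_i| (ties get averaged ranks).
ranks: |8|->7, |4|->3.5, |3|->2, |4|->3.5, |5|->5, |1|->1, |6|->6
Step 3: Attach original signs; sum ranks with positive sign and with negative sign.
W+ = 7 + 3.5 + 1 + 6 = 17.5
W- = 2 + 3.5 + 5 = 10.5
(Check: W+ + W- = 28 should equal n(n+1)/2 = 28.)
Step 4: Test statistic W = min(W+, W-) = 10.5.
Step 5: Ties in |d|, so use the tie-corrected normal approximation.
        E[W] = n(n+1)/4 = 7*8/4 = 14.
        Tie groups: |d|=4 (t=2); sum(t^3 - t) = 6.
        Var[W] = n(n+1)(2n+1)/24 - sum(t^3-t)/48 = 840/24 - 6/48 = 34.875.
        z = (W - E[W]) / sqrt(Var[W]) = (10.5 - 14) / 5.9055 = -0.5927.
        Two-sided p = 2*Phi(z) = 0.553404.
Step 6: alpha = 0.1. fail to reject H0.

W+ = 17.5, W- = 10.5, W = min = 10.5, p = 0.553404, fail to reject H0.


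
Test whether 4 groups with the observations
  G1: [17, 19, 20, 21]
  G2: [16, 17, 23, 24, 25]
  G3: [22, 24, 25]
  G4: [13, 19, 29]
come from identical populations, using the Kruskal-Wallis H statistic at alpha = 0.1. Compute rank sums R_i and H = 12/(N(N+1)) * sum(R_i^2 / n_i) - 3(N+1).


Step 1: Combine all N = 15 observations and assign midranks.
sorted (value, group, rank): (13,G4,1), (16,G2,2), (17,G1,3.5), (17,G2,3.5), (19,G1,5.5), (19,G4,5.5), (20,G1,7), (21,G1,8), (22,G3,9), (23,G2,10), (24,G2,11.5), (24,G3,11.5), (25,G2,13.5), (25,G3,13.5), (29,G4,15)
Step 2: Sum ranks within each group.
R_1 = 24 (n_1 = 4)
R_2 = 40.5 (n_2 = 5)
R_3 = 34 (n_3 = 3)
R_4 = 21.5 (n_4 = 3)
Step 3: H = 12/(N(N+1)) * sum(R_i^2/n_i) - 3(N+1)
     = 12/(15*16) * (24^2/4 + 40.5^2/5 + 34^2/3 + 21.5^2/3) - 3*16
     = 0.050000 * 1011.47 - 48
     = 2.573333.
Step 4: Ties present; correction factor C = 1 - 24/(15^3 - 15) = 0.992857. Corrected H = 2.573333 / 0.992857 = 2.591847.
Step 5: Under H0, H ~ chi^2(3); p-value = 0.458921.
Step 6: alpha = 0.1. fail to reject H0.

H = 2.5918, df = 3, p = 0.458921, fail to reject H0.


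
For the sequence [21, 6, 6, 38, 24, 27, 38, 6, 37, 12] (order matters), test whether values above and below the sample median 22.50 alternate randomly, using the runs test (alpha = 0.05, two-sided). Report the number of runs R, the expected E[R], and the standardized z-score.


Step 1: Compute median = 22.50; label A = above, B = below.
Labels in order: BBBAAAABAB  (n_A = 5, n_B = 5)
Step 2: Count runs R = 5.
Step 3: Under H0 (random ordering), E[R] = 2*n_A*n_B/(n_A+n_B) + 1 = 2*5*5/10 + 1 = 6.0000.
        Var[R] = 2*n_A*n_B*(2*n_A*n_B - n_A - n_B) / ((n_A+n_B)^2 * (n_A+n_B-1)) = 2000/900 = 2.2222.
        SD[R] = 1.4907.
Step 4: Continuity-corrected z = (R + 0.5 - E[R]) / SD[R] = (5 + 0.5 - 6.0000) / 1.4907 = -0.3354.
Step 5: Two-sided p-value via normal approximation = 2*(1 - Phi(|z|)) = 0.737316.
Step 6: alpha = 0.05. fail to reject H0.

R = 5, z = -0.3354, p = 0.737316, fail to reject H0.


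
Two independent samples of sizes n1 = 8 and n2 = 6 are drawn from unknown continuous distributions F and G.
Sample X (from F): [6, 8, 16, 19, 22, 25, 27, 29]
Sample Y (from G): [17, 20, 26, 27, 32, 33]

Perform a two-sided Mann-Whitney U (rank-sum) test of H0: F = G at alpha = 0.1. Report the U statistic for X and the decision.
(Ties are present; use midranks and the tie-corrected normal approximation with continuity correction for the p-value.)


Step 1: Combine and sort all 14 observations; assign midranks.
sorted (value, group): (6,X), (8,X), (16,X), (17,Y), (19,X), (20,Y), (22,X), (25,X), (26,Y), (27,X), (27,Y), (29,X), (32,Y), (33,Y)
ranks: 6->1, 8->2, 16->3, 17->4, 19->5, 20->6, 22->7, 25->8, 26->9, 27->10.5, 27->10.5, 29->12, 32->13, 33->14
Step 2: Rank sum for X: R1 = 1 + 2 + 3 + 5 + 7 + 8 + 10.5 + 12 = 48.5.
Step 3: U_X = R1 - n1(n1+1)/2 = 48.5 - 8*9/2 = 48.5 - 36 = 12.5.
       U_Y = n1*n2 - U_X = 48 - 12.5 = 35.5.
Step 4: Ties are present, so use the tie-corrected normal approximation (with continuity correction) for the p-value.
Step 5: p-value = 0.155126; compare to alpha = 0.1. fail to reject H0.

U_X = 12.5, p = 0.155126, fail to reject H0 at alpha = 0.1.


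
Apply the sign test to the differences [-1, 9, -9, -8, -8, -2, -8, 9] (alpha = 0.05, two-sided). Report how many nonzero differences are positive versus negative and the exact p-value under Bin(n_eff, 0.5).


Step 1: Discard zero differences. Original n = 8; n_eff = number of nonzero differences = 8.
Nonzero differences (with sign): -1, +9, -9, -8, -8, -2, -8, +9
Step 2: Count signs: positive = 2, negative = 6.
Step 3: Under H0: P(positive) = 0.5, so the number of positives S ~ Bin(8, 0.5).
Step 4: Two-sided exact p-value = sum of Bin(8,0.5) probabilities at or below the observed probability = 0.289062.
Step 5: alpha = 0.05. fail to reject H0.

n_eff = 8, pos = 2, neg = 6, p = 0.289062, fail to reject H0.


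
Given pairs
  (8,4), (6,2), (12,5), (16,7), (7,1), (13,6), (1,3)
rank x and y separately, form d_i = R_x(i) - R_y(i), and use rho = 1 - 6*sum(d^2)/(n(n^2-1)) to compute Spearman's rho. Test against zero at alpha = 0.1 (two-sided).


Step 1: Rank x and y separately (midranks; no ties here).
rank(x): 8->4, 6->2, 12->5, 16->7, 7->3, 13->6, 1->1
rank(y): 4->4, 2->2, 5->5, 7->7, 1->1, 6->6, 3->3
Step 2: d_i = R_x(i) - R_y(i); compute d_i^2.
  (4-4)^2=0, (2-2)^2=0, (5-5)^2=0, (7-7)^2=0, (3-1)^2=4, (6-6)^2=0, (1-3)^2=4
sum(d^2) = 8.
Step 3: rho = 1 - 6*8 / (7*(7^2 - 1)) = 1 - 48/336 = 0.857143.
Step 4: Under H0, t = rho * sqrt((n-2)/(1-rho^2)) = 3.7210 ~ t(5).
Step 5: Two-sided p-value from the t-distribution with 5 df = 0.013697.
Step 6: alpha = 0.1. reject H0.

rho = 0.8571, p = 0.013697, reject H0 at alpha = 0.1.


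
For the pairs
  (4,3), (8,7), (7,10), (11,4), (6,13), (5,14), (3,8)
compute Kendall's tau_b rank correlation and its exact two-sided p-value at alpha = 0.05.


Step 1: Enumerate the 21 unordered pairs (i,j) with i<j and classify each by sign(x_j-x_i) * sign(y_j-y_i).
  (1,2):dx=+4,dy=+4->C; (1,3):dx=+3,dy=+7->C; (1,4):dx=+7,dy=+1->C; (1,5):dx=+2,dy=+10->C
  (1,6):dx=+1,dy=+11->C; (1,7):dx=-1,dy=+5->D; (2,3):dx=-1,dy=+3->D; (2,4):dx=+3,dy=-3->D
  (2,5):dx=-2,dy=+6->D; (2,6):dx=-3,dy=+7->D; (2,7):dx=-5,dy=+1->D; (3,4):dx=+4,dy=-6->D
  (3,5):dx=-1,dy=+3->D; (3,6):dx=-2,dy=+4->D; (3,7):dx=-4,dy=-2->C; (4,5):dx=-5,dy=+9->D
  (4,6):dx=-6,dy=+10->D; (4,7):dx=-8,dy=+4->D; (5,6):dx=-1,dy=+1->D; (5,7):dx=-3,dy=-5->C
  (6,7):dx=-2,dy=-6->C
Step 2: C = 8, D = 13, total pairs = 21.
Step 3: tau = (C - D)/(n(n-1)/2) = (8 - 13)/21 = -0.238095.
Step 4: Exact two-sided p-value (enumerate n! = 5040 permutations of y under H0): p = 0.561905.
Step 5: alpha = 0.05. fail to reject H0.

tau_b = -0.2381 (C=8, D=13), p = 0.561905, fail to reject H0.


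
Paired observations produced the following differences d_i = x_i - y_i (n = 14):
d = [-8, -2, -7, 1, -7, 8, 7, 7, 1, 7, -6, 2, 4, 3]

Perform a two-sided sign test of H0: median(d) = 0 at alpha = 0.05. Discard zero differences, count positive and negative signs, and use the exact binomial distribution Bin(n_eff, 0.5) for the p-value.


Step 1: Discard zero differences. Original n = 14; n_eff = number of nonzero differences = 14.
Nonzero differences (with sign): -8, -2, -7, +1, -7, +8, +7, +7, +1, +7, -6, +2, +4, +3
Step 2: Count signs: positive = 9, negative = 5.
Step 3: Under H0: P(positive) = 0.5, so the number of positives S ~ Bin(14, 0.5).
Step 4: Two-sided exact p-value = sum of Bin(14,0.5) probabilities at or below the observed probability = 0.423950.
Step 5: alpha = 0.05. fail to reject H0.

n_eff = 14, pos = 9, neg = 5, p = 0.423950, fail to reject H0.


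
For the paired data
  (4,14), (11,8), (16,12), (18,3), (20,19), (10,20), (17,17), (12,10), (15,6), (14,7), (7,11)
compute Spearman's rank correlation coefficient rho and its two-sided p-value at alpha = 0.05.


Step 1: Rank x and y separately (midranks; no ties here).
rank(x): 4->1, 11->4, 16->8, 18->10, 20->11, 10->3, 17->9, 12->5, 15->7, 14->6, 7->2
rank(y): 14->8, 8->4, 12->7, 3->1, 19->10, 20->11, 17->9, 10->5, 6->2, 7->3, 11->6
Step 2: d_i = R_x(i) - R_y(i); compute d_i^2.
  (1-8)^2=49, (4-4)^2=0, (8-7)^2=1, (10-1)^2=81, (11-10)^2=1, (3-11)^2=64, (9-9)^2=0, (5-5)^2=0, (7-2)^2=25, (6-3)^2=9, (2-6)^2=16
sum(d^2) = 246.
Step 3: rho = 1 - 6*246 / (11*(11^2 - 1)) = 1 - 1476/1320 = -0.118182.
Step 4: Under H0, t = rho * sqrt((n-2)/(1-rho^2)) = -0.3570 ~ t(9).
Step 5: Two-sided p-value from the t-distribution with 9 df = 0.729285.
Step 6: alpha = 0.05. fail to reject H0.

rho = -0.1182, p = 0.729285, fail to reject H0 at alpha = 0.05.


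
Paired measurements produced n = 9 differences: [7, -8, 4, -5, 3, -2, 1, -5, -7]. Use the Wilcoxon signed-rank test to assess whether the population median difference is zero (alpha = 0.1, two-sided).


Step 1: Drop any zero differences (none here) and take |d_i|.
|d| = [7, 8, 4, 5, 3, 2, 1, 5, 7]
Step 2: Midrank |d_i| (ties get averaged ranks).
ranks: |7|->7.5, |8|->9, |4|->4, |5|->5.5, |3|->3, |2|->2, |1|->1, |5|->5.5, |7|->7.5
Step 3: Attach original signs; sum ranks with positive sign and with negative sign.
W+ = 7.5 + 4 + 3 + 1 = 15.5
W- = 9 + 5.5 + 2 + 5.5 + 7.5 = 29.5
(Check: W+ + W- = 45 should equal n(n+1)/2 = 45.)
Step 4: Test statistic W = min(W+, W-) = 15.5.
Step 5: Ties in |d|, so use the tie-corrected normal approximation.
        E[W] = n(n+1)/4 = 9*10/4 = 22.5.
        Tie groups: |d|=5 (t=2), |d|=7 (t=2); sum(t^3 - t) = 12.
        Var[W] = n(n+1)(2n+1)/24 - sum(t^3-t)/48 = 1710/24 - 12/48 = 71.
        z = (W - E[W]) / sqrt(Var[W]) = (15.5 - 22.5) / 8.4261 = -0.8307.
        Two-sided p = 2*Phi(z) = 0.406116.
Step 6: alpha = 0.1. fail to reject H0.

W+ = 15.5, W- = 29.5, W = min = 15.5, p = 0.406116, fail to reject H0.


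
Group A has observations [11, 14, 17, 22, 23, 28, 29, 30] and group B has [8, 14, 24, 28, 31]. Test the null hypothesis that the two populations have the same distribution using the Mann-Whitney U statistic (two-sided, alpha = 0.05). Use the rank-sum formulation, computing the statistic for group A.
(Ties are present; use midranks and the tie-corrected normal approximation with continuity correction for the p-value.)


Step 1: Combine and sort all 13 observations; assign midranks.
sorted (value, group): (8,Y), (11,X), (14,X), (14,Y), (17,X), (22,X), (23,X), (24,Y), (28,X), (28,Y), (29,X), (30,X), (31,Y)
ranks: 8->1, 11->2, 14->3.5, 14->3.5, 17->5, 22->6, 23->7, 24->8, 28->9.5, 28->9.5, 29->11, 30->12, 31->13
Step 2: Rank sum for X: R1 = 2 + 3.5 + 5 + 6 + 7 + 9.5 + 11 + 12 = 56.
Step 3: U_X = R1 - n1(n1+1)/2 = 56 - 8*9/2 = 56 - 36 = 20.
       U_Y = n1*n2 - U_X = 40 - 20 = 20.
Step 4: Ties are present, so use the tie-corrected normal approximation (with continuity correction) for the p-value.
Step 5: p-value = 1.000000; compare to alpha = 0.05. fail to reject H0.

U_X = 20, p = 1.000000, fail to reject H0 at alpha = 0.05.


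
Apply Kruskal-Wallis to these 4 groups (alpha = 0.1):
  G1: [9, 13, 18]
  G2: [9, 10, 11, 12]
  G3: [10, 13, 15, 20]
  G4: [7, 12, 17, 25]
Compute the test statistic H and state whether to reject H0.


Step 1: Combine all N = 15 observations and assign midranks.
sorted (value, group, rank): (7,G4,1), (9,G1,2.5), (9,G2,2.5), (10,G2,4.5), (10,G3,4.5), (11,G2,6), (12,G2,7.5), (12,G4,7.5), (13,G1,9.5), (13,G3,9.5), (15,G3,11), (17,G4,12), (18,G1,13), (20,G3,14), (25,G4,15)
Step 2: Sum ranks within each group.
R_1 = 25 (n_1 = 3)
R_2 = 20.5 (n_2 = 4)
R_3 = 39 (n_3 = 4)
R_4 = 35.5 (n_4 = 4)
Step 3: H = 12/(N(N+1)) * sum(R_i^2/n_i) - 3(N+1)
     = 12/(15*16) * (25^2/3 + 20.5^2/4 + 39^2/4 + 35.5^2/4) - 3*16
     = 0.050000 * 1008.71 - 48
     = 2.435417.
Step 4: Ties present; correction factor C = 1 - 24/(15^3 - 15) = 0.992857. Corrected H = 2.435417 / 0.992857 = 2.452938.
Step 5: Under H0, H ~ chi^2(3); p-value = 0.483856.
Step 6: alpha = 0.1. fail to reject H0.

H = 2.4529, df = 3, p = 0.483856, fail to reject H0.


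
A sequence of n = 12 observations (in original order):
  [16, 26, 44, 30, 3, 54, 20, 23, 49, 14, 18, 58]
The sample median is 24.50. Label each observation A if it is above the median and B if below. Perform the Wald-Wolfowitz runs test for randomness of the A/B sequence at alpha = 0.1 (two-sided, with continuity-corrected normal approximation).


Step 1: Compute median = 24.50; label A = above, B = below.
Labels in order: BAAABABBABBA  (n_A = 6, n_B = 6)
Step 2: Count runs R = 8.
Step 3: Under H0 (random ordering), E[R] = 2*n_A*n_B/(n_A+n_B) + 1 = 2*6*6/12 + 1 = 7.0000.
        Var[R] = 2*n_A*n_B*(2*n_A*n_B - n_A - n_B) / ((n_A+n_B)^2 * (n_A+n_B-1)) = 4320/1584 = 2.7273.
        SD[R] = 1.6514.
Step 4: Continuity-corrected z = (R - 0.5 - E[R]) / SD[R] = (8 - 0.5 - 7.0000) / 1.6514 = 0.3028.
Step 5: Two-sided p-value via normal approximation = 2*(1 - Phi(|z|)) = 0.762069.
Step 6: alpha = 0.1. fail to reject H0.

R = 8, z = 0.3028, p = 0.762069, fail to reject H0.


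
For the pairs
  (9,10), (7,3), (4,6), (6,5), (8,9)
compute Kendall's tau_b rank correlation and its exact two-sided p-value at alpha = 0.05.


Step 1: Enumerate the 10 unordered pairs (i,j) with i<j and classify each by sign(x_j-x_i) * sign(y_j-y_i).
  (1,2):dx=-2,dy=-7->C; (1,3):dx=-5,dy=-4->C; (1,4):dx=-3,dy=-5->C; (1,5):dx=-1,dy=-1->C
  (2,3):dx=-3,dy=+3->D; (2,4):dx=-1,dy=+2->D; (2,5):dx=+1,dy=+6->C; (3,4):dx=+2,dy=-1->D
  (3,5):dx=+4,dy=+3->C; (4,5):dx=+2,dy=+4->C
Step 2: C = 7, D = 3, total pairs = 10.
Step 3: tau = (C - D)/(n(n-1)/2) = (7 - 3)/10 = 0.400000.
Step 4: Exact two-sided p-value (enumerate n! = 120 permutations of y under H0): p = 0.483333.
Step 5: alpha = 0.05. fail to reject H0.

tau_b = 0.4000 (C=7, D=3), p = 0.483333, fail to reject H0.


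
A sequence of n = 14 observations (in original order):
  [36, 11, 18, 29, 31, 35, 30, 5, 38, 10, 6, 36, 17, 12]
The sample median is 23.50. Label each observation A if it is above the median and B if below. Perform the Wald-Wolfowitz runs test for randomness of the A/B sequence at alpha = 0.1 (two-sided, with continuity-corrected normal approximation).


Step 1: Compute median = 23.50; label A = above, B = below.
Labels in order: ABBAAAABABBABB  (n_A = 7, n_B = 7)
Step 2: Count runs R = 8.
Step 3: Under H0 (random ordering), E[R] = 2*n_A*n_B/(n_A+n_B) + 1 = 2*7*7/14 + 1 = 8.0000.
        Var[R] = 2*n_A*n_B*(2*n_A*n_B - n_A - n_B) / ((n_A+n_B)^2 * (n_A+n_B-1)) = 8232/2548 = 3.2308.
        SD[R] = 1.7974.
Step 4: R = E[R], so z = 0 with no continuity correction.
Step 5: Two-sided p-value via normal approximation = 2*(1 - Phi(|z|)) = 1.000000.
Step 6: alpha = 0.1. fail to reject H0.

R = 8, z = 0.0000, p = 1.000000, fail to reject H0.


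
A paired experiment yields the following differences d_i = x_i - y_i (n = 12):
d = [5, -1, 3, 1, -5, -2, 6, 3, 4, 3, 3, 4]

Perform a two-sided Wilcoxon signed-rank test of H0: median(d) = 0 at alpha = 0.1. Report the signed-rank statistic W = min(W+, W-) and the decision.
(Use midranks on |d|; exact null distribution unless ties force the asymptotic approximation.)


Step 1: Drop any zero differences (none here) and take |d_i|.
|d| = [5, 1, 3, 1, 5, 2, 6, 3, 4, 3, 3, 4]
Step 2: Midrank |d_i| (ties get averaged ranks).
ranks: |5|->10.5, |1|->1.5, |3|->5.5, |1|->1.5, |5|->10.5, |2|->3, |6|->12, |3|->5.5, |4|->8.5, |3|->5.5, |3|->5.5, |4|->8.5
Step 3: Attach original signs; sum ranks with positive sign and with negative sign.
W+ = 10.5 + 5.5 + 1.5 + 12 + 5.5 + 8.5 + 5.5 + 5.5 + 8.5 = 63
W- = 1.5 + 10.5 + 3 = 15
(Check: W+ + W- = 78 should equal n(n+1)/2 = 78.)
Step 4: Test statistic W = min(W+, W-) = 15.
Step 5: Ties in |d|, so use the tie-corrected normal approximation.
        E[W] = n(n+1)/4 = 12*13/4 = 39.
        Tie groups: |d|=1 (t=2), |d|=3 (t=4), |d|=4 (t=2), |d|=5 (t=2); sum(t^3 - t) = 78.
        Var[W] = n(n+1)(2n+1)/24 - sum(t^3-t)/48 = 3900/24 - 78/48 = 160.875.
        z = (W - E[W]) / sqrt(Var[W]) = (15 - 39) / 12.6837 = -1.8922.
        Two-sided p = 2*Phi(z) = 0.058464.
Step 6: alpha = 0.1. reject H0.

W+ = 63, W- = 15, W = min = 15, p = 0.058464, reject H0.


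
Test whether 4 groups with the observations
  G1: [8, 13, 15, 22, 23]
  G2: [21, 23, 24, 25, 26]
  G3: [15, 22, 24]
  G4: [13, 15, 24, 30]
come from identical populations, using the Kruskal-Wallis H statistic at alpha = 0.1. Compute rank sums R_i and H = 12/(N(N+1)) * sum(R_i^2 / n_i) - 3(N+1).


Step 1: Combine all N = 17 observations and assign midranks.
sorted (value, group, rank): (8,G1,1), (13,G1,2.5), (13,G4,2.5), (15,G1,5), (15,G3,5), (15,G4,5), (21,G2,7), (22,G1,8.5), (22,G3,8.5), (23,G1,10.5), (23,G2,10.5), (24,G2,13), (24,G3,13), (24,G4,13), (25,G2,15), (26,G2,16), (30,G4,17)
Step 2: Sum ranks within each group.
R_1 = 27.5 (n_1 = 5)
R_2 = 61.5 (n_2 = 5)
R_3 = 26.5 (n_3 = 3)
R_4 = 37.5 (n_4 = 4)
Step 3: H = 12/(N(N+1)) * sum(R_i^2/n_i) - 3(N+1)
     = 12/(17*18) * (27.5^2/5 + 61.5^2/5 + 26.5^2/3 + 37.5^2/4) - 3*18
     = 0.039216 * 1493.35 - 54
     = 4.562582.
Step 4: Ties present; correction factor C = 1 - 66/(17^3 - 17) = 0.986520. Corrected H = 4.562582 / 0.986520 = 4.624928.
Step 5: Under H0, H ~ chi^2(3); p-value = 0.201414.
Step 6: alpha = 0.1. fail to reject H0.

H = 4.6249, df = 3, p = 0.201414, fail to reject H0.


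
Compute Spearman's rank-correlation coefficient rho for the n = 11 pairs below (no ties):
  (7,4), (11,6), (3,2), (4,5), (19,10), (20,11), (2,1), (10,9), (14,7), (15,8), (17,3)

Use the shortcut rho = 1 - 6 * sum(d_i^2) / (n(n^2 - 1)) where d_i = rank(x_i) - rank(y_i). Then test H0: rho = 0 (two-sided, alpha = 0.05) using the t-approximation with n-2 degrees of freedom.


Step 1: Rank x and y separately (midranks; no ties here).
rank(x): 7->4, 11->6, 3->2, 4->3, 19->10, 20->11, 2->1, 10->5, 14->7, 15->8, 17->9
rank(y): 4->4, 6->6, 2->2, 5->5, 10->10, 11->11, 1->1, 9->9, 7->7, 8->8, 3->3
Step 2: d_i = R_x(i) - R_y(i); compute d_i^2.
  (4-4)^2=0, (6-6)^2=0, (2-2)^2=0, (3-5)^2=4, (10-10)^2=0, (11-11)^2=0, (1-1)^2=0, (5-9)^2=16, (7-7)^2=0, (8-8)^2=0, (9-3)^2=36
sum(d^2) = 56.
Step 3: rho = 1 - 6*56 / (11*(11^2 - 1)) = 1 - 336/1320 = 0.745455.
Step 4: Under H0, t = rho * sqrt((n-2)/(1-rho^2)) = 3.3551 ~ t(9).
Step 5: Two-sided p-value from the t-distribution with 9 df = 0.008455.
Step 6: alpha = 0.05. reject H0.

rho = 0.7455, p = 0.008455, reject H0 at alpha = 0.05.


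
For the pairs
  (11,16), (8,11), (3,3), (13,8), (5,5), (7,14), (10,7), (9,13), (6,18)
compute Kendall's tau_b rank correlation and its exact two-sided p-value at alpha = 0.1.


Step 1: Enumerate the 36 unordered pairs (i,j) with i<j and classify each by sign(x_j-x_i) * sign(y_j-y_i).
  (1,2):dx=-3,dy=-5->C; (1,3):dx=-8,dy=-13->C; (1,4):dx=+2,dy=-8->D; (1,5):dx=-6,dy=-11->C
  (1,6):dx=-4,dy=-2->C; (1,7):dx=-1,dy=-9->C; (1,8):dx=-2,dy=-3->C; (1,9):dx=-5,dy=+2->D
  (2,3):dx=-5,dy=-8->C; (2,4):dx=+5,dy=-3->D; (2,5):dx=-3,dy=-6->C; (2,6):dx=-1,dy=+3->D
  (2,7):dx=+2,dy=-4->D; (2,8):dx=+1,dy=+2->C; (2,9):dx=-2,dy=+7->D; (3,4):dx=+10,dy=+5->C
  (3,5):dx=+2,dy=+2->C; (3,6):dx=+4,dy=+11->C; (3,7):dx=+7,dy=+4->C; (3,8):dx=+6,dy=+10->C
  (3,9):dx=+3,dy=+15->C; (4,5):dx=-8,dy=-3->C; (4,6):dx=-6,dy=+6->D; (4,7):dx=-3,dy=-1->C
  (4,8):dx=-4,dy=+5->D; (4,9):dx=-7,dy=+10->D; (5,6):dx=+2,dy=+9->C; (5,7):dx=+5,dy=+2->C
  (5,8):dx=+4,dy=+8->C; (5,9):dx=+1,dy=+13->C; (6,7):dx=+3,dy=-7->D; (6,8):dx=+2,dy=-1->D
  (6,9):dx=-1,dy=+4->D; (7,8):dx=-1,dy=+6->D; (7,9):dx=-4,dy=+11->D; (8,9):dx=-3,dy=+5->D
Step 2: C = 21, D = 15, total pairs = 36.
Step 3: tau = (C - D)/(n(n-1)/2) = (21 - 15)/36 = 0.166667.
Step 4: Exact two-sided p-value (enumerate n! = 362880 permutations of y under H0): p = 0.612202.
Step 5: alpha = 0.1. fail to reject H0.

tau_b = 0.1667 (C=21, D=15), p = 0.612202, fail to reject H0.


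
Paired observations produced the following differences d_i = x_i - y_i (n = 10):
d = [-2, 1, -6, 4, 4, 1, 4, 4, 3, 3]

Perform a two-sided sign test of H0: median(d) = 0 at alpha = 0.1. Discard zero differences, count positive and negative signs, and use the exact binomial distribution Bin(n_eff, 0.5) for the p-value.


Step 1: Discard zero differences. Original n = 10; n_eff = number of nonzero differences = 10.
Nonzero differences (with sign): -2, +1, -6, +4, +4, +1, +4, +4, +3, +3
Step 2: Count signs: positive = 8, negative = 2.
Step 3: Under H0: P(positive) = 0.5, so the number of positives S ~ Bin(10, 0.5).
Step 4: Two-sided exact p-value = sum of Bin(10,0.5) probabilities at or below the observed probability = 0.109375.
Step 5: alpha = 0.1. fail to reject H0.

n_eff = 10, pos = 8, neg = 2, p = 0.109375, fail to reject H0.


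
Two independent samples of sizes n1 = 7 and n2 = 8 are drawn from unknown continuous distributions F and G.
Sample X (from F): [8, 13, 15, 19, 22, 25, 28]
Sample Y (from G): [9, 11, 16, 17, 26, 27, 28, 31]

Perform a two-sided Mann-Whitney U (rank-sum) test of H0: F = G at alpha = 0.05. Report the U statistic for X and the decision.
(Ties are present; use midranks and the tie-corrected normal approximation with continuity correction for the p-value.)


Step 1: Combine and sort all 15 observations; assign midranks.
sorted (value, group): (8,X), (9,Y), (11,Y), (13,X), (15,X), (16,Y), (17,Y), (19,X), (22,X), (25,X), (26,Y), (27,Y), (28,X), (28,Y), (31,Y)
ranks: 8->1, 9->2, 11->3, 13->4, 15->5, 16->6, 17->7, 19->8, 22->9, 25->10, 26->11, 27->12, 28->13.5, 28->13.5, 31->15
Step 2: Rank sum for X: R1 = 1 + 4 + 5 + 8 + 9 + 10 + 13.5 = 50.5.
Step 3: U_X = R1 - n1(n1+1)/2 = 50.5 - 7*8/2 = 50.5 - 28 = 22.5.
       U_Y = n1*n2 - U_X = 56 - 22.5 = 33.5.
Step 4: Ties are present, so use the tie-corrected normal approximation (with continuity correction) for the p-value.
Step 5: p-value = 0.562485; compare to alpha = 0.05. fail to reject H0.

U_X = 22.5, p = 0.562485, fail to reject H0 at alpha = 0.05.


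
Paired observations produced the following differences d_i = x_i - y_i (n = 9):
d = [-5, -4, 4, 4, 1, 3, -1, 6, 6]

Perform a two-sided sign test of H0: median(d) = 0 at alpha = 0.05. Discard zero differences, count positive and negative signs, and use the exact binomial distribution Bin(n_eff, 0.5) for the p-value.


Step 1: Discard zero differences. Original n = 9; n_eff = number of nonzero differences = 9.
Nonzero differences (with sign): -5, -4, +4, +4, +1, +3, -1, +6, +6
Step 2: Count signs: positive = 6, negative = 3.
Step 3: Under H0: P(positive) = 0.5, so the number of positives S ~ Bin(9, 0.5).
Step 4: Two-sided exact p-value = sum of Bin(9,0.5) probabilities at or below the observed probability = 0.507812.
Step 5: alpha = 0.05. fail to reject H0.

n_eff = 9, pos = 6, neg = 3, p = 0.507812, fail to reject H0.


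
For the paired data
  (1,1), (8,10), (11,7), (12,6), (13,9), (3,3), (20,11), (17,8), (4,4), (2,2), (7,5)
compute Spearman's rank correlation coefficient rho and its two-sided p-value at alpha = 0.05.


Step 1: Rank x and y separately (midranks; no ties here).
rank(x): 1->1, 8->6, 11->7, 12->8, 13->9, 3->3, 20->11, 17->10, 4->4, 2->2, 7->5
rank(y): 1->1, 10->10, 7->7, 6->6, 9->9, 3->3, 11->11, 8->8, 4->4, 2->2, 5->5
Step 2: d_i = R_x(i) - R_y(i); compute d_i^2.
  (1-1)^2=0, (6-10)^2=16, (7-7)^2=0, (8-6)^2=4, (9-9)^2=0, (3-3)^2=0, (11-11)^2=0, (10-8)^2=4, (4-4)^2=0, (2-2)^2=0, (5-5)^2=0
sum(d^2) = 24.
Step 3: rho = 1 - 6*24 / (11*(11^2 - 1)) = 1 - 144/1320 = 0.890909.
Step 4: Under H0, t = rho * sqrt((n-2)/(1-rho^2)) = 5.8847 ~ t(9).
Step 5: Two-sided p-value from the t-distribution with 9 df = 0.000233.
Step 6: alpha = 0.05. reject H0.

rho = 0.8909, p = 0.000233, reject H0 at alpha = 0.05.


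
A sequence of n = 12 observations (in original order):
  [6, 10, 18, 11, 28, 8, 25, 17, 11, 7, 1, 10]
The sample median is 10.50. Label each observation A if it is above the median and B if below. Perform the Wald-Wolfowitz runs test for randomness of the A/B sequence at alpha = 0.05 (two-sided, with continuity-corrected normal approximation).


Step 1: Compute median = 10.50; label A = above, B = below.
Labels in order: BBAAABAAABBB  (n_A = 6, n_B = 6)
Step 2: Count runs R = 5.
Step 3: Under H0 (random ordering), E[R] = 2*n_A*n_B/(n_A+n_B) + 1 = 2*6*6/12 + 1 = 7.0000.
        Var[R] = 2*n_A*n_B*(2*n_A*n_B - n_A - n_B) / ((n_A+n_B)^2 * (n_A+n_B-1)) = 4320/1584 = 2.7273.
        SD[R] = 1.6514.
Step 4: Continuity-corrected z = (R + 0.5 - E[R]) / SD[R] = (5 + 0.5 - 7.0000) / 1.6514 = -0.9083.
Step 5: Two-sided p-value via normal approximation = 2*(1 - Phi(|z|)) = 0.363722.
Step 6: alpha = 0.05. fail to reject H0.

R = 5, z = -0.9083, p = 0.363722, fail to reject H0.


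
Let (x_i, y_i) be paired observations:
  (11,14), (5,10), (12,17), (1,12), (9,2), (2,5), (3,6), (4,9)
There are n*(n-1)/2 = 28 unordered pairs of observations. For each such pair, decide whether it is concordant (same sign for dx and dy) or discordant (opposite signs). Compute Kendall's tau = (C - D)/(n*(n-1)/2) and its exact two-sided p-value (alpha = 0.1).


Step 1: Enumerate the 28 unordered pairs (i,j) with i<j and classify each by sign(x_j-x_i) * sign(y_j-y_i).
  (1,2):dx=-6,dy=-4->C; (1,3):dx=+1,dy=+3->C; (1,4):dx=-10,dy=-2->C; (1,5):dx=-2,dy=-12->C
  (1,6):dx=-9,dy=-9->C; (1,7):dx=-8,dy=-8->C; (1,8):dx=-7,dy=-5->C; (2,3):dx=+7,dy=+7->C
  (2,4):dx=-4,dy=+2->D; (2,5):dx=+4,dy=-8->D; (2,6):dx=-3,dy=-5->C; (2,7):dx=-2,dy=-4->C
  (2,8):dx=-1,dy=-1->C; (3,4):dx=-11,dy=-5->C; (3,5):dx=-3,dy=-15->C; (3,6):dx=-10,dy=-12->C
  (3,7):dx=-9,dy=-11->C; (3,8):dx=-8,dy=-8->C; (4,5):dx=+8,dy=-10->D; (4,6):dx=+1,dy=-7->D
  (4,7):dx=+2,dy=-6->D; (4,8):dx=+3,dy=-3->D; (5,6):dx=-7,dy=+3->D; (5,7):dx=-6,dy=+4->D
  (5,8):dx=-5,dy=+7->D; (6,7):dx=+1,dy=+1->C; (6,8):dx=+2,dy=+4->C; (7,8):dx=+1,dy=+3->C
Step 2: C = 19, D = 9, total pairs = 28.
Step 3: tau = (C - D)/(n(n-1)/2) = (19 - 9)/28 = 0.357143.
Step 4: Exact two-sided p-value (enumerate n! = 40320 permutations of y under H0): p = 0.275099.
Step 5: alpha = 0.1. fail to reject H0.

tau_b = 0.3571 (C=19, D=9), p = 0.275099, fail to reject H0.


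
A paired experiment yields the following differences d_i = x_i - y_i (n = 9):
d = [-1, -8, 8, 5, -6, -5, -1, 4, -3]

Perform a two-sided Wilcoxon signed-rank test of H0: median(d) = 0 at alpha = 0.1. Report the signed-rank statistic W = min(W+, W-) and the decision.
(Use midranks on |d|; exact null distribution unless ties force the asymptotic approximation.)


Step 1: Drop any zero differences (none here) and take |d_i|.
|d| = [1, 8, 8, 5, 6, 5, 1, 4, 3]
Step 2: Midrank |d_i| (ties get averaged ranks).
ranks: |1|->1.5, |8|->8.5, |8|->8.5, |5|->5.5, |6|->7, |5|->5.5, |1|->1.5, |4|->4, |3|->3
Step 3: Attach original signs; sum ranks with positive sign and with negative sign.
W+ = 8.5 + 5.5 + 4 = 18
W- = 1.5 + 8.5 + 7 + 5.5 + 1.5 + 3 = 27
(Check: W+ + W- = 45 should equal n(n+1)/2 = 45.)
Step 4: Test statistic W = min(W+, W-) = 18.
Step 5: Ties in |d|, so use the tie-corrected normal approximation.
        E[W] = n(n+1)/4 = 9*10/4 = 22.5.
        Tie groups: |d|=1 (t=2), |d|=5 (t=2), |d|=8 (t=2); sum(t^3 - t) = 18.
        Var[W] = n(n+1)(2n+1)/24 - sum(t^3-t)/48 = 1710/24 - 18/48 = 70.875.
        z = (W - E[W]) / sqrt(Var[W]) = (18 - 22.5) / 8.4187 = -0.5345.
        Two-sided p = 2*Phi(z) = 0.592980.
Step 6: alpha = 0.1. fail to reject H0.

W+ = 18, W- = 27, W = min = 18, p = 0.592980, fail to reject H0.


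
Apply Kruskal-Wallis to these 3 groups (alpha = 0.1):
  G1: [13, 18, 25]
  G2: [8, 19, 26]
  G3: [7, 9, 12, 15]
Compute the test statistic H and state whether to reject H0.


Step 1: Combine all N = 10 observations and assign midranks.
sorted (value, group, rank): (7,G3,1), (8,G2,2), (9,G3,3), (12,G3,4), (13,G1,5), (15,G3,6), (18,G1,7), (19,G2,8), (25,G1,9), (26,G2,10)
Step 2: Sum ranks within each group.
R_1 = 21 (n_1 = 3)
R_2 = 20 (n_2 = 3)
R_3 = 14 (n_3 = 4)
Step 3: H = 12/(N(N+1)) * sum(R_i^2/n_i) - 3(N+1)
     = 12/(10*11) * (21^2/3 + 20^2/3 + 14^2/4) - 3*11
     = 0.109091 * 329.333 - 33
     = 2.927273.
Step 4: No ties, so H is used without correction.
Step 5: Under H0, H ~ chi^2(2); p-value = 0.231393.
Step 6: alpha = 0.1. fail to reject H0.

H = 2.9273, df = 2, p = 0.231393, fail to reject H0.


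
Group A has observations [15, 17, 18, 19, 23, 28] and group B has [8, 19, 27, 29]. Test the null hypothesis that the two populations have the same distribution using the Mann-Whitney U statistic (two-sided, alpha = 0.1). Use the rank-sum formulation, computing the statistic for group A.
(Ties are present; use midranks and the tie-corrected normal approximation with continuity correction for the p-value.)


Step 1: Combine and sort all 10 observations; assign midranks.
sorted (value, group): (8,Y), (15,X), (17,X), (18,X), (19,X), (19,Y), (23,X), (27,Y), (28,X), (29,Y)
ranks: 8->1, 15->2, 17->3, 18->4, 19->5.5, 19->5.5, 23->7, 27->8, 28->9, 29->10
Step 2: Rank sum for X: R1 = 2 + 3 + 4 + 5.5 + 7 + 9 = 30.5.
Step 3: U_X = R1 - n1(n1+1)/2 = 30.5 - 6*7/2 = 30.5 - 21 = 9.5.
       U_Y = n1*n2 - U_X = 24 - 9.5 = 14.5.
Step 4: Ties are present, so use the tie-corrected normal approximation (with continuity correction) for the p-value.
Step 5: p-value = 0.668870; compare to alpha = 0.1. fail to reject H0.

U_X = 9.5, p = 0.668870, fail to reject H0 at alpha = 0.1.


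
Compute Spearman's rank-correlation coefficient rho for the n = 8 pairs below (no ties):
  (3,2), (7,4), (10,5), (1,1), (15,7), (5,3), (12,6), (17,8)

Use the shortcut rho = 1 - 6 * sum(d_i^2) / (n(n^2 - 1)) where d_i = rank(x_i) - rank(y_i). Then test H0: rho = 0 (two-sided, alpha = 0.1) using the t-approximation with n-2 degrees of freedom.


Step 1: Rank x and y separately (midranks; no ties here).
rank(x): 3->2, 7->4, 10->5, 1->1, 15->7, 5->3, 12->6, 17->8
rank(y): 2->2, 4->4, 5->5, 1->1, 7->7, 3->3, 6->6, 8->8
Step 2: d_i = R_x(i) - R_y(i); compute d_i^2.
  (2-2)^2=0, (4-4)^2=0, (5-5)^2=0, (1-1)^2=0, (7-7)^2=0, (3-3)^2=0, (6-6)^2=0, (8-8)^2=0
sum(d^2) = 0.
Step 3: rho = 1 - 6*0 / (8*(8^2 - 1)) = 1 - 0/504 = 1.000000.
Step 5: Two-sided p-value from the t-distribution with 6 df = 0.000000.
Step 6: alpha = 0.1. reject H0.

rho = 1.0000, p = 0.000000, reject H0 at alpha = 0.1.
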